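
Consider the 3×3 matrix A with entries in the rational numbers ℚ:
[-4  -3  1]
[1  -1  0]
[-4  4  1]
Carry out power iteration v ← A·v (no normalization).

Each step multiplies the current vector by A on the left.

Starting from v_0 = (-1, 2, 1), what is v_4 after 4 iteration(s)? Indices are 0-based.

v_0 = (-1, 2, 1).
v_1 = A·v_0 = (-1, -3, 13).
v_2 = A·v_1 = (26, 2, 5).
v_3 = A·v_2 = (-105, 24, -91).
v_4 = A·v_3 = (257, -129, 425).

v_4 = (257, -129, 425)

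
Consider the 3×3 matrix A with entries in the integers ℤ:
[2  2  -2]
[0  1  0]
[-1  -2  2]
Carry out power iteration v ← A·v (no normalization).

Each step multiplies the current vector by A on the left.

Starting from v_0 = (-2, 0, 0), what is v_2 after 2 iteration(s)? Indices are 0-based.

v_0 = (-2, 0, 0).
v_1 = A·v_0 = (-4, 0, 2).
v_2 = A·v_1 = (-12, 0, 8).

v_2 = (-12, 0, 8)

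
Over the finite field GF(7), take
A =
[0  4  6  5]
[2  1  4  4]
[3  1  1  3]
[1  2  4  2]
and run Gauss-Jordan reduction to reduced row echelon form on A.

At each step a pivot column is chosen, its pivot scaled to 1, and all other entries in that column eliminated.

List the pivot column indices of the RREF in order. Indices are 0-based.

step 1: exchange rows 0,1
step 1: normalize row 0 (÷2) = (1, 4, 2, 2)
  row 2: subtract 3×row0 = (0, 3, 2, 4)
  row 3: subtract 1×row0 = (0, 5, 2, 0)
step 2: normalize row 1 (÷4) = (0, 1, 5, 3)
  row 0: subtract 4×row1 = (1, 0, 3, 4)
  row 2: subtract 3×row1 = (0, 0, 1, 2)
  row 3: subtract 5×row1 = (0, 0, 5, 6)
step 3: normalize row 2 (÷1) = (0, 0, 1, 2)
  row 0: subtract 3×row2 = (1, 0, 0, 5)
  row 1: subtract 5×row2 = (0, 1, 0, 0)
  row 3: subtract 5×row2 = (0, 0, 0, 3)
step 4: normalize row 3 (÷3) = (0, 0, 0, 1)
  row 0: subtract 5×row3 = (1, 0, 0, 0)
  row 2: subtract 2×row3 = (0, 0, 1, 0)

pivot columns: 0, 1, 2, 3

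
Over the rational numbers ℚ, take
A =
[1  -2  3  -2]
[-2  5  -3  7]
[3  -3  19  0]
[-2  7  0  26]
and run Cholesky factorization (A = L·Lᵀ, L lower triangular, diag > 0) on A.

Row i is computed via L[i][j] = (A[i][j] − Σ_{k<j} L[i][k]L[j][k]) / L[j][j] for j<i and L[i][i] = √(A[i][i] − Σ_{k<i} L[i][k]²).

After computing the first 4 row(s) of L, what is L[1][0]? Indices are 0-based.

Step 1: L[0][0] = √(1) = 1.
  L[1][0] = (-2) / L[0][0] = -2.
Step 2: L[1][1] = √(1) = 1.
  L[2][0] = (3) / L[0][0] = 3.
  L[2][1] = (3) / L[1][1] = 3.
Step 3: L[2][2] = √(1) = 1.
  L[3][0] = (-2) / L[0][0] = -2.
  L[3][1] = (3) / L[1][1] = 3.
  L[3][2] = (-3) / L[2][2] = -3.
Step 4: L[3][3] = √(4) = 2.

L[1][0] = -2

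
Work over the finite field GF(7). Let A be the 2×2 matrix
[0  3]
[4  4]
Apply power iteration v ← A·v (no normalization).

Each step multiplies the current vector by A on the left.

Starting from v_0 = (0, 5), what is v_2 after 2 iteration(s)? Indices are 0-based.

v_0 = (0, 5).
v_1 = A·v_0 = (1, 6).
v_2 = A·v_1 = (4, 0).

v_2 = (4, 0)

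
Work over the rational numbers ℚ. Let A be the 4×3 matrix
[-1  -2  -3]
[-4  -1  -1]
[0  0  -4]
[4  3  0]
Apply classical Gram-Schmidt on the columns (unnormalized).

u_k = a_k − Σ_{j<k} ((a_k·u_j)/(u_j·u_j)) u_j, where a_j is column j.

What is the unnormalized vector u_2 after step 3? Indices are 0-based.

Step 1: u_0 = a_0 = (-1, -4, 0, 4).
Step 2: u_1 = a_1 − (6/11)·u_0 = (-16/11, 13/11, 0, 9/11).
Step 3: u_2 = a_2 − (7/33)·u_0 − (35/46)·u_1 = (-116/69, -145/138, -4, -203/138).

u_2 = (-116/69, -145/138, -4, -203/138)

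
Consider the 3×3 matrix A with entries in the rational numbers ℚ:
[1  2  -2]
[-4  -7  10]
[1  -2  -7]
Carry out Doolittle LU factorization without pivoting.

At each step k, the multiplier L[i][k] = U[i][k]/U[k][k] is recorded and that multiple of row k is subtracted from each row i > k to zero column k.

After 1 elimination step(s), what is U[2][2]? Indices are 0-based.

U[2][2] = -5

[col 0] pivot 1
  R1 -= -4*R0 → (0, 1, 2)  (L[1][0] := -4)
  R2 -= 1*R0 → (0, -4, -5)  (L[2][0] := 1)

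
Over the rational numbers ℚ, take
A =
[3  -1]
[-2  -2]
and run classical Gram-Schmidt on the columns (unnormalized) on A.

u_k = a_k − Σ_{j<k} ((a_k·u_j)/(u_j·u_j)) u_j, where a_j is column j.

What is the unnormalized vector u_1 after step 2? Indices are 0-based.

Step 1: u_0 = a_0 = (3, -2).
Step 2: u_1 = a_1 − (1/13)·u_0 = (-16/13, -24/13).

u_1 = (-16/13, -24/13)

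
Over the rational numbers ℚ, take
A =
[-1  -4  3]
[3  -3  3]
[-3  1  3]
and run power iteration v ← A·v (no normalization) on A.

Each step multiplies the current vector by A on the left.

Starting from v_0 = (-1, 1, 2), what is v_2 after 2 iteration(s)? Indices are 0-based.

v_2 = (27, 39, 21)

v_0 = (-1, 1, 2).
v_1 = A·v_0 = (3, 0, 10).
v_2 = A·v_1 = (27, 39, 21).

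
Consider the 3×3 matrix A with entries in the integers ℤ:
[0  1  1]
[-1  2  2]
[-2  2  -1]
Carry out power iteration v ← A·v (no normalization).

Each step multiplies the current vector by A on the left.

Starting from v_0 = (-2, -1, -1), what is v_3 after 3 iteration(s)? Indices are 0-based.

v_0 = (-2, -1, -1).
v_1 = A·v_0 = (-2, -2, 3).
v_2 = A·v_1 = (1, 4, -3).
v_3 = A·v_2 = (1, 1, 9).

v_3 = (1, 1, 9)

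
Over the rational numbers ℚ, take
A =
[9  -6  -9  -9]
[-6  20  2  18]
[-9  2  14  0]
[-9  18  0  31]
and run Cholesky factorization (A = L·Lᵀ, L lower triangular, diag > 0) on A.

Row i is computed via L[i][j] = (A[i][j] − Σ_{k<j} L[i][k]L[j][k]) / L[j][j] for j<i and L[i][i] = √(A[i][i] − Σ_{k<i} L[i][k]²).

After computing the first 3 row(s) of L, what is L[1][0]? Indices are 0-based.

L[1][0] = -2

Step 1: L[0][0] = √(9) = 3.
  L[1][0] = (-6) / L[0][0] = -2.
Step 2: L[1][1] = √(16) = 4.
  L[2][0] = (-9) / L[0][0] = -3.
  L[2][1] = (-4) / L[1][1] = -1.
Step 3: L[2][2] = √(4) = 2.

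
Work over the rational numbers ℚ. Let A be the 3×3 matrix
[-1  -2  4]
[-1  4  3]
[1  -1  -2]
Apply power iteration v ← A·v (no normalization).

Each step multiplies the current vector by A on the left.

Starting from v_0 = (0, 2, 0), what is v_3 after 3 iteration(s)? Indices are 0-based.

v_3 = (-72, 116, -34)

v_0 = (0, 2, 0).
v_1 = A·v_0 = (-4, 8, -2).
v_2 = A·v_1 = (-20, 30, -8).
v_3 = A·v_2 = (-72, 116, -34).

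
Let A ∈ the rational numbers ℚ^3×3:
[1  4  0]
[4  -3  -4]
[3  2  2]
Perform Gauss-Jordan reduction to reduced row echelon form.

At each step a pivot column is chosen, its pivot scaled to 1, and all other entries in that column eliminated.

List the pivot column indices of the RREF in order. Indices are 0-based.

[1] R0 /= 1  ⇒  (1, 4, 0)
     R1 -= 4·R0  ⇒  (0, -19, -4)
     R2 -= 3·R0  ⇒  (0, -10, 2)
[2] R1 /= -19  ⇒  (0, 1, 4/19)
     R0 -= 4·R1  ⇒  (1, 0, -16/19)
     R2 -= -10·R1  ⇒  (0, 0, 78/19)
[3] R2 /= 78/19  ⇒  (0, 0, 1)
     R0 -= -16/19·R2  ⇒  (1, 0, 0)
     R1 -= 4/19·R2  ⇒  (0, 1, 0)

pivot columns: 0, 1, 2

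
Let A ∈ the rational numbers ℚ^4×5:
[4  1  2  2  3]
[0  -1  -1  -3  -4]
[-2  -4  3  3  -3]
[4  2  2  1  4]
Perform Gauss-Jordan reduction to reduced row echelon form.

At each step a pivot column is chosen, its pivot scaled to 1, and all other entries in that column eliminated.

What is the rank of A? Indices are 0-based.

[1] R0 /= 4  ⇒  (1, 1/4, 1/2, 1/2, 3/4)
     R2 -= -2·R0  ⇒  (0, -7/2, 4, 4, -3/2)
     R3 -= 4·R0  ⇒  (0, 1, 0, -1, 1)
[2] R1 /= -1  ⇒  (0, 1, 1, 3, 4)
     R0 -= 1/4·R1  ⇒  (1, 0, 1/4, -1/4, -1/4)
     R2 -= -7/2·R1  ⇒  (0, 0, 15/2, 29/2, 25/2)
     R3 -= 1·R1  ⇒  (0, 0, -1, -4, -3)
[3] R2 /= 15/2  ⇒  (0, 0, 1, 29/15, 5/3)
     R0 -= 1/4·R2  ⇒  (1, 0, 0, -11/15, -2/3)
     R1 -= 1·R2  ⇒  (0, 1, 0, 16/15, 7/3)
     R3 -= -1·R2  ⇒  (0, 0, 0, -31/15, -4/3)
[4] R3 /= -31/15  ⇒  (0, 0, 0, 1, 20/31)
     R0 -= -11/15·R3  ⇒  (1, 0, 0, 0, -6/31)
     R1 -= 16/15·R3  ⇒  (0, 1, 0, 0, 51/31)
     R2 -= 29/15·R3  ⇒  (0, 0, 1, 0, 13/31)

rank = 4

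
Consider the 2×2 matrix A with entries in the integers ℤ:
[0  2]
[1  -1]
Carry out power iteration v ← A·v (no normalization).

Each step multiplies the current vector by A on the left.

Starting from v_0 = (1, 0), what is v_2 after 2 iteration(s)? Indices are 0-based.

v_0 = (1, 0).
v_1 = A·v_0 = (0, 1).
v_2 = A·v_1 = (2, -1).

v_2 = (2, -1)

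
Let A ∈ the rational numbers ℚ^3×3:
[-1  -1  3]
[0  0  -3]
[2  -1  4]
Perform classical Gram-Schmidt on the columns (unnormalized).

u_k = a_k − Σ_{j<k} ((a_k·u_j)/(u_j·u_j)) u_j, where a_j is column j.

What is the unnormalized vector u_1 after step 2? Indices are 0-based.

u_1 = (-6/5, 0, -3/5)

Step 1: u_0 = a_0 = (-1, 0, 2).
Step 2: u_1 = a_1 − (-1/5)·u_0 = (-6/5, 0, -3/5).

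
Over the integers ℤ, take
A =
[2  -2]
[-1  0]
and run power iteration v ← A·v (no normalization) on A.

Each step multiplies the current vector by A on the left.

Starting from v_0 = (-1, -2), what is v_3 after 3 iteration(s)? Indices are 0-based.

v_3 = (8, -2)

v_0 = (-1, -2).
v_1 = A·v_0 = (2, 1).
v_2 = A·v_1 = (2, -2).
v_3 = A·v_2 = (8, -2).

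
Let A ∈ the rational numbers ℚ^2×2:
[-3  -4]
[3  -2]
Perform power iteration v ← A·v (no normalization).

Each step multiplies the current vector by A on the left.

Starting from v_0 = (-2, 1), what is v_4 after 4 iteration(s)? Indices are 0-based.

v_4 = (362, -566)

v_0 = (-2, 1).
v_1 = A·v_0 = (2, -8).
v_2 = A·v_1 = (26, 22).
v_3 = A·v_2 = (-166, 34).
v_4 = A·v_3 = (362, -566).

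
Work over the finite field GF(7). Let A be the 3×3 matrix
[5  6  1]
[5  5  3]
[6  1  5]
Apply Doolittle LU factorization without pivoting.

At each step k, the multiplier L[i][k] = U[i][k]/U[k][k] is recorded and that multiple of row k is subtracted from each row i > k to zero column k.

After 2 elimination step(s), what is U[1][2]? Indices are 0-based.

U[1][2] = 2

Step 1: pivot at (0,0) is 5.
  row1 ← row1 − (1)·row0  ⇒  L[1][0]=1, U row1=(0, 6, 2)
  row2 ← row2 − (4)·row0  ⇒  L[2][0]=4, U row2=(0, 5, 1)
Step 2: pivot at (1,1) is 6.
  row2 ← row2 − (2)·row1  ⇒  L[2][1]=2, U row2=(0, 0, 4)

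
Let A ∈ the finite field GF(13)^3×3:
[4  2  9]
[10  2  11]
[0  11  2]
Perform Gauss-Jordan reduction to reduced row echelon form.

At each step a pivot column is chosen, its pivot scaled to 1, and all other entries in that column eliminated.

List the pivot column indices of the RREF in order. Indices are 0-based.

[1] R0 /= 4  ⇒  (1, 7, 12)
     R1 -= 10·R0  ⇒  (0, 10, 8)
[2] R1 /= 10  ⇒  (0, 1, 6)
     R0 -= 7·R1  ⇒  (1, 0, 9)
     R2 -= 11·R1  ⇒  (0, 0, 1)
[3] R2 /= 1  ⇒  (0, 0, 1)
     R0 -= 9·R2  ⇒  (1, 0, 0)
     R1 -= 6·R2  ⇒  (0, 1, 0)

pivot columns: 0, 1, 2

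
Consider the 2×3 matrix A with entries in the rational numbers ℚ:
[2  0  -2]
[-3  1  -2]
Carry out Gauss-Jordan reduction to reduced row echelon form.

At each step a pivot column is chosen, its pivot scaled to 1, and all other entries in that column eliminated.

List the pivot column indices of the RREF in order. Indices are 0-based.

step 1: normalize row 0 (÷2) = (1, 0, -1)
  row 1: subtract -3×row0 = (0, 1, -5)
step 2: normalize row 1 (÷1) = (0, 1, -5)

pivot columns: 0, 1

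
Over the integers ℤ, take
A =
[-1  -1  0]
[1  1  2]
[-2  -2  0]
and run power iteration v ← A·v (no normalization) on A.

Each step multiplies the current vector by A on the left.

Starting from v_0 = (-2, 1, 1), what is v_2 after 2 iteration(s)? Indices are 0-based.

v_2 = (-2, 6, -4)

v_0 = (-2, 1, 1).
v_1 = A·v_0 = (1, 1, 2).
v_2 = A·v_1 = (-2, 6, -4).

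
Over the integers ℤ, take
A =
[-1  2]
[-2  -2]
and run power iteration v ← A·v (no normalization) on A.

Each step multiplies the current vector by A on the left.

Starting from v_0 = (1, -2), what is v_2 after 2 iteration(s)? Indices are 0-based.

v_2 = (9, 6)

v_0 = (1, -2).
v_1 = A·v_0 = (-5, 2).
v_2 = A·v_1 = (9, 6).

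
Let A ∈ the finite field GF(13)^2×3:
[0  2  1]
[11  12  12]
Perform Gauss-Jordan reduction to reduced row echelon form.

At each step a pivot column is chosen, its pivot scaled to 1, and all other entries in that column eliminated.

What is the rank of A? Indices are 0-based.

[1] R0 <-> R1
[1] R0 /= 11  ⇒  (1, 7, 7)
[2] R1 /= 2  ⇒  (0, 1, 7)
     R0 -= 7·R1  ⇒  (1, 0, 10)

rank = 2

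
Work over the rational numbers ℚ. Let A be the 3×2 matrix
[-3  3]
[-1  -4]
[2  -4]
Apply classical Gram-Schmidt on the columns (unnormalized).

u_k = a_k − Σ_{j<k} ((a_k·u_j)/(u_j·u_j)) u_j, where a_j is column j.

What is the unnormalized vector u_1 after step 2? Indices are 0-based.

Step 1: u_0 = a_0 = (-3, -1, 2).
Step 2: u_1 = a_1 − (-13/14)·u_0 = (3/14, -69/14, -15/7).

u_1 = (3/14, -69/14, -15/7)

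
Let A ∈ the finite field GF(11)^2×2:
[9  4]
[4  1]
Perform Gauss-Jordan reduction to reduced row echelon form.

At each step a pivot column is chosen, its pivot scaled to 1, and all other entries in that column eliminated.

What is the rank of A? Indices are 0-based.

rank = 2

[1] R0 /= 9  ⇒  (1, 9)
     R1 -= 4·R0  ⇒  (0, 9)
[2] R1 /= 9  ⇒  (0, 1)
     R0 -= 9·R1  ⇒  (1, 0)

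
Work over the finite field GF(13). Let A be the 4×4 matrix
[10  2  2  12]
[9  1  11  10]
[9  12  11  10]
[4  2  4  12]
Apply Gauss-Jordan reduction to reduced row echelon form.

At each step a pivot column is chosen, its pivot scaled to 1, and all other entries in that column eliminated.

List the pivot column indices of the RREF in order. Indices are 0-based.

[1] R0 /= 10  ⇒  (1, 8, 8, 9)
     R1 -= 9·R0  ⇒  (0, 7, 4, 7)
     R2 -= 9·R0  ⇒  (0, 5, 4, 7)
     R3 -= 4·R0  ⇒  (0, 9, 11, 2)
[2] R1 /= 7  ⇒  (0, 1, 8, 1)
     R0 -= 8·R1  ⇒  (1, 0, 9, 1)
     R2 -= 5·R1  ⇒  (0, 0, 3, 2)
     R3 -= 9·R1  ⇒  (0, 0, 4, 6)
[3] R2 /= 3  ⇒  (0, 0, 1, 5)
     R0 -= 9·R2  ⇒  (1, 0, 0, 8)
     R1 -= 8·R2  ⇒  (0, 1, 0, 0)
     R3 -= 4·R2  ⇒  (0, 0, 0, 12)
[4] R3 /= 12  ⇒  (0, 0, 0, 1)
     R0 -= 8·R3  ⇒  (1, 0, 0, 0)
     R2 -= 5·R3  ⇒  (0, 0, 1, 0)

pivot columns: 0, 1, 2, 3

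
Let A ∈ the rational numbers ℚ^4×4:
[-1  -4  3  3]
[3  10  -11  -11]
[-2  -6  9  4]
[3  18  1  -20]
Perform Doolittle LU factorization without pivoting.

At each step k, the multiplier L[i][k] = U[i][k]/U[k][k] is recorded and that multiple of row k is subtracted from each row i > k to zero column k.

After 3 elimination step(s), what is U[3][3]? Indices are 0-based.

k=0: U[0][0]=-1
  eliminate (1,0): mult=-3, new row 1: (0, -2, -2, -2); set L[1][0]=-3
  eliminate (2,0): mult=2, new row 2: (0, 2, 3, -2); set L[2][0]=2
  eliminate (3,0): mult=-3, new row 3: (0, 6, 10, -11); set L[3][0]=-3
k=1: U[1][1]=-2
  eliminate (2,1): mult=-1, new row 2: (0, 0, 1, -4); set L[2][1]=-1
  eliminate (3,1): mult=-3, new row 3: (0, 0, 4, -17); set L[3][1]=-3
k=2: U[2][2]=1
  eliminate (3,2): mult=4, new row 3: (0, 0, 0, -1); set L[3][2]=4

U[3][3] = -1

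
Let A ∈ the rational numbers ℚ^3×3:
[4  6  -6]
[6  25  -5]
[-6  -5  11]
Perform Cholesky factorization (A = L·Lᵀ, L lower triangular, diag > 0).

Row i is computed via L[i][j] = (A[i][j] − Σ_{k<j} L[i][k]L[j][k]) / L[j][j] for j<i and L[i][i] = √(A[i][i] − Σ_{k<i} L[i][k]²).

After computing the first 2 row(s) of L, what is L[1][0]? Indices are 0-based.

L[1][0] = 3

Step 1: L[0][0] = √(4) = 2.
  L[1][0] = (6) / L[0][0] = 3.
Step 2: L[1][1] = √(16) = 4.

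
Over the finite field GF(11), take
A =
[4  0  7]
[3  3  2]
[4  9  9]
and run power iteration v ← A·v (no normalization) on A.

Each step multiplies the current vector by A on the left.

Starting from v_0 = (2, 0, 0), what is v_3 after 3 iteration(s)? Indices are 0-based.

v_3 = (6, 6, 8)

v_0 = (2, 0, 0).
v_1 = A·v_0 = (8, 6, 8).
v_2 = A·v_1 = (0, 3, 4).
v_3 = A·v_2 = (6, 6, 8).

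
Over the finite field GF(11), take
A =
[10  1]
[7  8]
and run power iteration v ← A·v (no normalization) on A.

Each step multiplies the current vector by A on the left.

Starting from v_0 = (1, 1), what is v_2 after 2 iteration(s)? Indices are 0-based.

v_2 = (4, 10)

v_0 = (1, 1).
v_1 = A·v_0 = (0, 4).
v_2 = A·v_1 = (4, 10).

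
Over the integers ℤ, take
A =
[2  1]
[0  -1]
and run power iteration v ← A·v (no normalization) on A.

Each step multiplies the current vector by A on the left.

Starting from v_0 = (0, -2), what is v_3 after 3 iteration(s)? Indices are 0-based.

v_3 = (-6, 2)

v_0 = (0, -2).
v_1 = A·v_0 = (-2, 2).
v_2 = A·v_1 = (-2, -2).
v_3 = A·v_2 = (-6, 2).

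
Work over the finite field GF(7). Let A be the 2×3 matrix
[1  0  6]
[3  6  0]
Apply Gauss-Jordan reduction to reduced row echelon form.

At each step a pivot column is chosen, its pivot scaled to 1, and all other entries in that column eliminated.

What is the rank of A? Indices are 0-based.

[1] R0 /= 1  ⇒  (1, 0, 6)
     R1 -= 3·R0  ⇒  (0, 6, 3)
[2] R1 /= 6  ⇒  (0, 1, 4)

rank = 2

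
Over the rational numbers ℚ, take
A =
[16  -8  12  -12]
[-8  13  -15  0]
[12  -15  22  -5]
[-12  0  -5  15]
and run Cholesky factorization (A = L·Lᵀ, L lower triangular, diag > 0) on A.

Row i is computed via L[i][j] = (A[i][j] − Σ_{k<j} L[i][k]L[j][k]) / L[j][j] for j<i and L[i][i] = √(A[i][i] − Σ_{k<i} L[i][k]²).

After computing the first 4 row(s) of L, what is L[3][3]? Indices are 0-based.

L[3][3] = 1

Step 1: L[0][0] = √(16) = 4.
  L[1][0] = (-8) / L[0][0] = -2.
Step 2: L[1][1] = √(9) = 3.
  L[2][0] = (12) / L[0][0] = 3.
  L[2][1] = (-9) / L[1][1] = -3.
Step 3: L[2][2] = √(4) = 2.
  L[3][0] = (-12) / L[0][0] = -3.
  L[3][1] = (-6) / L[1][1] = -2.
  L[3][2] = (-2) / L[2][2] = -1.
Step 4: L[3][3] = √(1) = 1.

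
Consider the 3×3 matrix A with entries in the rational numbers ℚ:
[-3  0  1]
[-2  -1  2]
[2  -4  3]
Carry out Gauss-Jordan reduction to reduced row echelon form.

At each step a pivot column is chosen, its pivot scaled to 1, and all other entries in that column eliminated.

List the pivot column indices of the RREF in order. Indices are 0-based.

pivot columns: 0, 1, 2

pivot(0,0)=-3: scale R0 → (1, 0, -1/3)
  clear (1,0): R1 −= (-2)R0 → (0, -1, 4/3)
  clear (2,0): R2 −= (2)R0 → (0, -4, 11/3)
pivot(1,1)=-1: scale R1 → (0, 1, -4/3)
  clear (2,1): R2 −= (-4)R1 → (0, 0, -5/3)
pivot(2,2)=-5/3: scale R2 → (0, 0, 1)
  clear (0,2): R0 −= (-1/3)R2 → (1, 0, 0)
  clear (1,2): R1 −= (-4/3)R2 → (0, 1, 0)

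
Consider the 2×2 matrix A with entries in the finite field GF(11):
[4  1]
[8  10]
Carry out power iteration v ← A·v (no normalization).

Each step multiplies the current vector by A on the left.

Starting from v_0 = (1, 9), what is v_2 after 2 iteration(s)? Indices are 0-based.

v_2 = (7, 6)

v_0 = (1, 9).
v_1 = A·v_0 = (2, 10).
v_2 = A·v_1 = (7, 6).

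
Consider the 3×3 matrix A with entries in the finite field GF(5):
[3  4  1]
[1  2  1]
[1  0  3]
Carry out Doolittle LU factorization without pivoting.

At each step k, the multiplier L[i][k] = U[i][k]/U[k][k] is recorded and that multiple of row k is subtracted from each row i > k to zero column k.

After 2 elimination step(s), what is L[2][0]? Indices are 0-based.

[col 0] pivot 3
  R1 -= 2*R0 → (0, 4, 4)  (L[1][0] := 2)
  R2 -= 2*R0 → (0, 2, 1)  (L[2][0] := 2)
[col 1] pivot 4
  R2 -= 3*R1 → (0, 0, 4)  (L[2][1] := 3)

L[2][0] = 2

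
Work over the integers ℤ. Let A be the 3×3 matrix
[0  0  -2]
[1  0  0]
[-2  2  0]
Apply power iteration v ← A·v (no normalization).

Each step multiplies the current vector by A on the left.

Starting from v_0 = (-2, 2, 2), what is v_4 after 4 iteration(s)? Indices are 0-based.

v_0 = (-2, 2, 2).
v_1 = A·v_0 = (-4, -2, 8).
v_2 = A·v_1 = (-16, -4, 4).
v_3 = A·v_2 = (-8, -16, 24).
v_4 = A·v_3 = (-48, -8, -16).

v_4 = (-48, -8, -16)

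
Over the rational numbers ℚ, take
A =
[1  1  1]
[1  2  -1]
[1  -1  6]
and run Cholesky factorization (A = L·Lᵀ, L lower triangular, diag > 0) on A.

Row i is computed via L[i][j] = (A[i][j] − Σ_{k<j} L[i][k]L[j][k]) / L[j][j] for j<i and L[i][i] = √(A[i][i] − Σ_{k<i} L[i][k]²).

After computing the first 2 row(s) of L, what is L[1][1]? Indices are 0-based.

L[1][1] = 1

Step 1: L[0][0] = √(1) = 1.
  L[1][0] = (1) / L[0][0] = 1.
Step 2: L[1][1] = √(1) = 1.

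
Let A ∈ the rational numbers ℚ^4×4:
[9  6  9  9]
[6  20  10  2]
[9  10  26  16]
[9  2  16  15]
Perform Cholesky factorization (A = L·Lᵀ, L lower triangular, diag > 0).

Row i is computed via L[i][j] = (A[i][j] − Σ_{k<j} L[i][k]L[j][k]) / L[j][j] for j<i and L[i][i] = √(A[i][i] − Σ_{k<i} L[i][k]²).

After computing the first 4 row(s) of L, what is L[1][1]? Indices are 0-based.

Step 1: L[0][0] = √(9) = 3.
  L[1][0] = (6) / L[0][0] = 2.
Step 2: L[1][1] = √(16) = 4.
  L[2][0] = (9) / L[0][0] = 3.
  L[2][1] = (4) / L[1][1] = 1.
Step 3: L[2][2] = √(16) = 4.
  L[3][0] = (9) / L[0][0] = 3.
  L[3][1] = (-4) / L[1][1] = -1.
  L[3][2] = (8) / L[2][2] = 2.
Step 4: L[3][3] = √(1) = 1.

L[1][1] = 4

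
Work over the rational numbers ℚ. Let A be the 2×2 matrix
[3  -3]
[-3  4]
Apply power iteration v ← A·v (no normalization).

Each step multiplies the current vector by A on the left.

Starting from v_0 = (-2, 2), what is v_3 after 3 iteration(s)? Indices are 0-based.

v_3 = (-510, 602)

v_0 = (-2, 2).
v_1 = A·v_0 = (-12, 14).
v_2 = A·v_1 = (-78, 92).
v_3 = A·v_2 = (-510, 602).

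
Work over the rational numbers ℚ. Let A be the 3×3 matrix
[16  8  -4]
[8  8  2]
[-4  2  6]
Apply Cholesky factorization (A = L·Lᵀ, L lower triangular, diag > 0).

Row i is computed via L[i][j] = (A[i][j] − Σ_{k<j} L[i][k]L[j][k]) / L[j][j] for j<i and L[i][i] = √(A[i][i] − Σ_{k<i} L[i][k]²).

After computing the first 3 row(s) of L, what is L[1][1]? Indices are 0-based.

L[1][1] = 2

Step 1: L[0][0] = √(16) = 4.
  L[1][0] = (8) / L[0][0] = 2.
Step 2: L[1][1] = √(4) = 2.
  L[2][0] = (-4) / L[0][0] = -1.
  L[2][1] = (4) / L[1][1] = 2.
Step 3: L[2][2] = √(1) = 1.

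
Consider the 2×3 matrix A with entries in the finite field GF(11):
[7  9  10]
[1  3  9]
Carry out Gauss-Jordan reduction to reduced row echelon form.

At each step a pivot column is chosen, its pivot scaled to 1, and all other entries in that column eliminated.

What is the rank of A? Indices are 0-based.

step 1: normalize row 0 (÷7) = (1, 6, 3)
  row 1: subtract 1×row0 = (0, 8, 6)
step 2: normalize row 1 (÷8) = (0, 1, 9)
  row 0: subtract 6×row1 = (1, 0, 4)

rank = 2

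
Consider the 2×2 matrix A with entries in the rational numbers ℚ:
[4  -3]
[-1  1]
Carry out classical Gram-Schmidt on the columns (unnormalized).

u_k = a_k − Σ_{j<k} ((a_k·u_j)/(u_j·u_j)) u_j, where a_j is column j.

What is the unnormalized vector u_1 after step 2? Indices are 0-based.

Step 1: u_0 = a_0 = (4, -1).
Step 2: u_1 = a_1 − (-13/17)·u_0 = (1/17, 4/17).

u_1 = (1/17, 4/17)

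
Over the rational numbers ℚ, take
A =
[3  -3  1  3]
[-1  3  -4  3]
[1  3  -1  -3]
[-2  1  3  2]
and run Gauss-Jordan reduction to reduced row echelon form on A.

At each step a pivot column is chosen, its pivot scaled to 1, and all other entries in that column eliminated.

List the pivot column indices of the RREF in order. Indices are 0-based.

pivot(0,0)=3: scale R0 → (1, -1, 1/3, 1)
  clear (1,0): R1 −= (-1)R0 → (0, 2, -11/3, 4)
  clear (2,0): R2 −= (1)R0 → (0, 4, -4/3, -4)
  clear (3,0): R3 −= (-2)R0 → (0, -1, 11/3, 4)
pivot(1,1)=2: scale R1 → (0, 1, -11/6, 2)
  clear (0,1): R0 −= (-1)R1 → (1, 0, -3/2, 3)
  clear (2,1): R2 −= (4)R1 → (0, 0, 6, -12)
  clear (3,1): R3 −= (-1)R1 → (0, 0, 11/6, 6)
pivot(2,2)=6: scale R2 → (0, 0, 1, -2)
  clear (0,2): R0 −= (-3/2)R2 → (1, 0, 0, 0)
  clear (1,2): R1 −= (-11/6)R2 → (0, 1, 0, -5/3)
  clear (3,2): R3 −= (11/6)R2 → (0, 0, 0, 29/3)
pivot(3,3)=29/3: scale R3 → (0, 0, 0, 1)
  clear (1,3): R1 −= (-5/3)R3 → (0, 1, 0, 0)
  clear (2,3): R2 −= (-2)R3 → (0, 0, 1, 0)

pivot columns: 0, 1, 2, 3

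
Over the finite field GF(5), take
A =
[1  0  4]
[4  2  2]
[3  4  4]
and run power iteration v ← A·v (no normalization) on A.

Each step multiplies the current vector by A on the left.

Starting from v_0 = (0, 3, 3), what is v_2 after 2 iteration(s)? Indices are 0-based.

v_2 = (3, 0, 0)

v_0 = (0, 3, 3).
v_1 = A·v_0 = (2, 2, 4).
v_2 = A·v_1 = (3, 0, 0).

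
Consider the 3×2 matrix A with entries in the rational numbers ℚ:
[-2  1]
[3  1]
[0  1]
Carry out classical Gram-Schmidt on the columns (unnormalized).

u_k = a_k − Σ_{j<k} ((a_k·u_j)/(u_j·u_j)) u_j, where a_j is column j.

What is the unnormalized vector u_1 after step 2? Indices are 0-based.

Step 1: u_0 = a_0 = (-2, 3, 0).
Step 2: u_1 = a_1 − (1/13)·u_0 = (15/13, 10/13, 1).

u_1 = (15/13, 10/13, 1)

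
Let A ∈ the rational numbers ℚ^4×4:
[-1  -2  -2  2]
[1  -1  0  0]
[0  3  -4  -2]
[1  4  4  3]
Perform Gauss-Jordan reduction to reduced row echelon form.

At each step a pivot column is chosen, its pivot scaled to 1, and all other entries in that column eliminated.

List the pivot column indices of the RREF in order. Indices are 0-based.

step 1: normalize row 0 (÷-1) = (1, 2, 2, -2)
  row 1: subtract 1×row0 = (0, -3, -2, 2)
  row 3: subtract 1×row0 = (0, 2, 2, 5)
step 2: normalize row 1 (÷-3) = (0, 1, 2/3, -2/3)
  row 0: subtract 2×row1 = (1, 0, 2/3, -2/3)
  row 2: subtract 3×row1 = (0, 0, -6, 0)
  row 3: subtract 2×row1 = (0, 0, 2/3, 19/3)
step 3: normalize row 2 (÷-6) = (0, 0, 1, 0)
  row 0: subtract 2/3×row2 = (1, 0, 0, -2/3)
  row 1: subtract 2/3×row2 = (0, 1, 0, -2/3)
  row 3: subtract 2/3×row2 = (0, 0, 0, 19/3)
step 4: normalize row 3 (÷19/3) = (0, 0, 0, 1)
  row 0: subtract -2/3×row3 = (1, 0, 0, 0)
  row 1: subtract -2/3×row3 = (0, 1, 0, 0)

pivot columns: 0, 1, 2, 3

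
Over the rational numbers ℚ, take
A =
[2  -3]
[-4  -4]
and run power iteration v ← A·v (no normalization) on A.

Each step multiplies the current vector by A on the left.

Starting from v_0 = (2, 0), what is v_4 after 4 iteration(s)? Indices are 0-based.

v_4 = (608, 704)

v_0 = (2, 0).
v_1 = A·v_0 = (4, -8).
v_2 = A·v_1 = (32, 16).
v_3 = A·v_2 = (16, -192).
v_4 = A·v_3 = (608, 704).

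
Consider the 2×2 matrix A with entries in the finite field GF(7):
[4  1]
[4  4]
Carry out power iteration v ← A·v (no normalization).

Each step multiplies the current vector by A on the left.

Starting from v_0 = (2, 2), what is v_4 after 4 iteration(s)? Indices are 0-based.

v_4 = (6, 1)

v_0 = (2, 2).
v_1 = A·v_0 = (3, 2).
v_2 = A·v_1 = (0, 6).
v_3 = A·v_2 = (6, 3).
v_4 = A·v_3 = (6, 1).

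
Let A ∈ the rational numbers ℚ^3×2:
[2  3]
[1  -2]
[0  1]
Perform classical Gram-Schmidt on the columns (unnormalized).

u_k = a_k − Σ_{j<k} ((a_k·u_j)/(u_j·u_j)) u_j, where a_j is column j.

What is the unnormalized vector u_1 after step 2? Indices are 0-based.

Step 1: u_0 = a_0 = (2, 1, 0).
Step 2: u_1 = a_1 − (4/5)·u_0 = (7/5, -14/5, 1).

u_1 = (7/5, -14/5, 1)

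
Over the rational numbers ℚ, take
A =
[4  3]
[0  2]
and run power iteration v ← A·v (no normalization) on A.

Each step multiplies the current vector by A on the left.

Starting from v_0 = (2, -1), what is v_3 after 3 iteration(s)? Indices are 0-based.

v_3 = (44, -8)

v_0 = (2, -1).
v_1 = A·v_0 = (5, -2).
v_2 = A·v_1 = (14, -4).
v_3 = A·v_2 = (44, -8).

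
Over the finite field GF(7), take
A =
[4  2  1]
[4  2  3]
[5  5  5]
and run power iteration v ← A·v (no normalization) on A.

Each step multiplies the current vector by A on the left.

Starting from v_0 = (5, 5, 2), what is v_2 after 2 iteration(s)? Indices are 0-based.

v_0 = (5, 5, 2).
v_1 = A·v_0 = (4, 1, 4).
v_2 = A·v_1 = (1, 2, 3).

v_2 = (1, 2, 3)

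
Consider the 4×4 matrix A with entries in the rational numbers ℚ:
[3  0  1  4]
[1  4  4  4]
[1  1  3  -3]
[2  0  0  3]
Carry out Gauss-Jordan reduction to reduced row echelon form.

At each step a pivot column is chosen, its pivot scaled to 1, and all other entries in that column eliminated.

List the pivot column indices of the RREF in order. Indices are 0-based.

pivot columns: 0, 1, 2, 3

step 1: normalize row 0 (÷3) = (1, 0, 1/3, 4/3)
  row 1: subtract 1×row0 = (0, 4, 11/3, 8/3)
  row 2: subtract 1×row0 = (0, 1, 8/3, -13/3)
  row 3: subtract 2×row0 = (0, 0, -2/3, 1/3)
step 2: normalize row 1 (÷4) = (0, 1, 11/12, 2/3)
  row 2: subtract 1×row1 = (0, 0, 7/4, -5)
step 3: normalize row 2 (÷7/4) = (0, 0, 1, -20/7)
  row 0: subtract 1/3×row2 = (1, 0, 0, 16/7)
  row 1: subtract 11/12×row2 = (0, 1, 0, 23/7)
  row 3: subtract -2/3×row2 = (0, 0, 0, -11/7)
step 4: normalize row 3 (÷-11/7) = (0, 0, 0, 1)
  row 0: subtract 16/7×row3 = (1, 0, 0, 0)
  row 1: subtract 23/7×row3 = (0, 1, 0, 0)
  row 2: subtract -20/7×row3 = (0, 0, 1, 0)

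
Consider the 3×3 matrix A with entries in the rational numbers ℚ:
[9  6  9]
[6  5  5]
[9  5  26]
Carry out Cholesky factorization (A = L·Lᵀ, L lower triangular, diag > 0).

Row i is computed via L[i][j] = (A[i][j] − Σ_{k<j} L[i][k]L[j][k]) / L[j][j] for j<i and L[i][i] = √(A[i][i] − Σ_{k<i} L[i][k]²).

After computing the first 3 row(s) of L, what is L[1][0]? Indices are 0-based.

L[1][0] = 2

Step 1: L[0][0] = √(9) = 3.
  L[1][0] = (6) / L[0][0] = 2.
Step 2: L[1][1] = √(1) = 1.
  L[2][0] = (9) / L[0][0] = 3.
  L[2][1] = (-1) / L[1][1] = -1.
Step 3: L[2][2] = √(16) = 4.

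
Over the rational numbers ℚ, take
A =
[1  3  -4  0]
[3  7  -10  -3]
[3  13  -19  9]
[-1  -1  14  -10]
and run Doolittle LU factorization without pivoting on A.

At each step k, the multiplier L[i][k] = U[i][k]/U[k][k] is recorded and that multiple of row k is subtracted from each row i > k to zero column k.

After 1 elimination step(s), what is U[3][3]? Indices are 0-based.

k=0: U[0][0]=1
  eliminate (1,0): mult=3, new row 1: (0, -2, 2, -3); set L[1][0]=3
  eliminate (2,0): mult=3, new row 2: (0, 4, -7, 9); set L[2][0]=3
  eliminate (3,0): mult=-1, new row 3: (0, 2, 10, -10); set L[3][0]=-1

U[3][3] = -10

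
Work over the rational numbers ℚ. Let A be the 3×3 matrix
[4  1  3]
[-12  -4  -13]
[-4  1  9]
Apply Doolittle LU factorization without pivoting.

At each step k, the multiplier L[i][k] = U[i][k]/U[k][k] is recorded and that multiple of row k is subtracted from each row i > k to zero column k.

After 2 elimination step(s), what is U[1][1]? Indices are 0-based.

Step 1: pivot at (0,0) is 4.
  row1 ← row1 − (-3)·row0  ⇒  L[1][0]=-3, U row1=(0, -1, -4)
  row2 ← row2 − (-1)·row0  ⇒  L[2][0]=-1, U row2=(0, 2, 12)
Step 2: pivot at (1,1) is -1.
  row2 ← row2 − (-2)·row1  ⇒  L[2][1]=-2, U row2=(0, 0, 4)

U[1][1] = -1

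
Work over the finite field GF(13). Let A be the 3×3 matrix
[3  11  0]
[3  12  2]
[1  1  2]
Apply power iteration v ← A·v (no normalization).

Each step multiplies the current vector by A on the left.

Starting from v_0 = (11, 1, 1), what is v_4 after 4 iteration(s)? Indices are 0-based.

v_0 = (11, 1, 1).
v_1 = A·v_0 = (5, 8, 1).
v_2 = A·v_1 = (12, 9, 2).
v_3 = A·v_2 = (5, 5, 12).
v_4 = A·v_3 = (5, 8, 8).

v_4 = (5, 8, 8)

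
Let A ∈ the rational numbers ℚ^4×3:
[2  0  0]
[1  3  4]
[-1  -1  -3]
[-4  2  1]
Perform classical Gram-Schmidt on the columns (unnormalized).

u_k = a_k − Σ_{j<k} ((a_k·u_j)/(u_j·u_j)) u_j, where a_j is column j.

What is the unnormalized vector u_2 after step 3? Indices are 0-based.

u_2 = (-55/73, -25/73, -95/73, -10/73)

Step 1: u_0 = a_0 = (2, 1, -1, -4).
Step 2: u_1 = a_1 − (-2/11)·u_0 = (4/11, 35/11, -13/11, 14/11).
Step 3: u_2 = a_2 − (3/22)·u_0 − (193/146)·u_1 = (-55/73, -25/73, -95/73, -10/73).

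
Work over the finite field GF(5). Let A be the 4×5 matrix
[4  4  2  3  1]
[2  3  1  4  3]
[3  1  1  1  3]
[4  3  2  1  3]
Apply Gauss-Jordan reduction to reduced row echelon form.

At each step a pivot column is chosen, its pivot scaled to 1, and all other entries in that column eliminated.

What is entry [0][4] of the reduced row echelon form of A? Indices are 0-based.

step 1: normalize row 0 (÷4) = (1, 1, 3, 2, 4)
  row 1: subtract 2×row0 = (0, 1, 0, 0, 0)
  row 2: subtract 3×row0 = (0, 3, 2, 0, 1)
  row 3: subtract 4×row0 = (0, 4, 0, 3, 2)
step 2: normalize row 1 (÷1) = (0, 1, 0, 0, 0)
  row 0: subtract 1×row1 = (1, 0, 3, 2, 4)
  row 2: subtract 3×row1 = (0, 0, 2, 0, 1)
  row 3: subtract 4×row1 = (0, 0, 0, 3, 2)
step 3: normalize row 2 (÷2) = (0, 0, 1, 0, 3)
  row 0: subtract 3×row2 = (1, 0, 0, 2, 0)
step 4: normalize row 3 (÷3) = (0, 0, 0, 1, 4)
  row 0: subtract 2×row3 = (1, 0, 0, 0, 2)

M[0][4] = 2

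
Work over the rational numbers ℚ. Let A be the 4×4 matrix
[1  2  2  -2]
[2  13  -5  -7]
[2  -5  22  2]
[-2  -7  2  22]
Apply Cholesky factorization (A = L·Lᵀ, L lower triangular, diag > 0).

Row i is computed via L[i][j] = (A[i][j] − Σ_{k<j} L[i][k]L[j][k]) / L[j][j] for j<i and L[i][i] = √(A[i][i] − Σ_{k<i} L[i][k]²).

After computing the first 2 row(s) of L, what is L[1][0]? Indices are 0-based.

L[1][0] = 2

Step 1: L[0][0] = √(1) = 1.
  L[1][0] = (2) / L[0][0] = 2.
Step 2: L[1][1] = √(9) = 3.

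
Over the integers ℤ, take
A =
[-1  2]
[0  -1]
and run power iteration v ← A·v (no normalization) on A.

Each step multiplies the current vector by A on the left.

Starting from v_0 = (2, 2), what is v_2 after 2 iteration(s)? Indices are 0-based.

v_0 = (2, 2).
v_1 = A·v_0 = (2, -2).
v_2 = A·v_1 = (-6, 2).

v_2 = (-6, 2)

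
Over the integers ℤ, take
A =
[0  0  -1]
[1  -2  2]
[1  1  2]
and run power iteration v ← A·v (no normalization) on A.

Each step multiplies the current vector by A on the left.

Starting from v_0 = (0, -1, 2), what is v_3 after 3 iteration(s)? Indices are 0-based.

v_3 = (-10, 33, 9)

v_0 = (0, -1, 2).
v_1 = A·v_0 = (-2, 6, 3).
v_2 = A·v_1 = (-3, -8, 10).
v_3 = A·v_2 = (-10, 33, 9).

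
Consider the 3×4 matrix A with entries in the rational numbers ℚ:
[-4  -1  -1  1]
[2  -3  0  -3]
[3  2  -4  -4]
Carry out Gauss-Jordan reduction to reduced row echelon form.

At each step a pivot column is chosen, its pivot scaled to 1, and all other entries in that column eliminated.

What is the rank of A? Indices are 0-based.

[1] R0 /= -4  ⇒  (1, 1/4, 1/4, -1/4)
     R1 -= 2·R0  ⇒  (0, -7/2, -1/2, -5/2)
     R2 -= 3·R0  ⇒  (0, 5/4, -19/4, -13/4)
[2] R1 /= -7/2  ⇒  (0, 1, 1/7, 5/7)
     R0 -= 1/4·R1  ⇒  (1, 0, 3/14, -3/7)
     R2 -= 5/4·R1  ⇒  (0, 0, -69/14, -29/7)
[3] R2 /= -69/14  ⇒  (0, 0, 1, 58/69)
     R0 -= 3/14·R2  ⇒  (1, 0, 0, -14/23)
     R1 -= 1/7·R2  ⇒  (0, 1, 0, 41/69)

rank = 3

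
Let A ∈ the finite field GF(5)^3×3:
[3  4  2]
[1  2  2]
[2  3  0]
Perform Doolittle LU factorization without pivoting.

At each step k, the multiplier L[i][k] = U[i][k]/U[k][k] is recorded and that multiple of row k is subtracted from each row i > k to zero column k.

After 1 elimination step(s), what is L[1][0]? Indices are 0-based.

L[1][0] = 2

k=0: U[0][0]=3
  eliminate (1,0): mult=2, new row 1: (0, 4, 3); set L[1][0]=2
  eliminate (2,0): mult=4, new row 2: (0, 2, 2); set L[2][0]=4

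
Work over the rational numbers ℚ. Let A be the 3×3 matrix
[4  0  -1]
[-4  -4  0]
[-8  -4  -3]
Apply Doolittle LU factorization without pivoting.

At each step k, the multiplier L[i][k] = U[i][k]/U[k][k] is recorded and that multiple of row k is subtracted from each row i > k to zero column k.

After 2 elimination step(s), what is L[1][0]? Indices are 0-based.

L[1][0] = -1

[col 0] pivot 4
  R1 -= -1*R0 → (0, -4, -1)  (L[1][0] := -1)
  R2 -= -2*R0 → (0, -4, -5)  (L[2][0] := -2)
[col 1] pivot -4
  R2 -= 1*R1 → (0, 0, -4)  (L[2][1] := 1)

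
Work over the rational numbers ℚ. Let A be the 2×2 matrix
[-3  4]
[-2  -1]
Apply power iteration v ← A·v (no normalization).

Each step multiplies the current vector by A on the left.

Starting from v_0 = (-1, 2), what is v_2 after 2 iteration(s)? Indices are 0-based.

v_0 = (-1, 2).
v_1 = A·v_0 = (11, 0).
v_2 = A·v_1 = (-33, -22).

v_2 = (-33, -22)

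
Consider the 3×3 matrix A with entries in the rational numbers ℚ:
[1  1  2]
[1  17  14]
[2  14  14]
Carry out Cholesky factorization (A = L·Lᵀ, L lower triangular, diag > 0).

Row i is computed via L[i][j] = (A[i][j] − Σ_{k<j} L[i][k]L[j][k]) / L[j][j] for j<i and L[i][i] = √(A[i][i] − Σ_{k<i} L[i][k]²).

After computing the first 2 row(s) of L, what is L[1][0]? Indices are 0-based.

L[1][0] = 1

Step 1: L[0][0] = √(1) = 1.
  L[1][0] = (1) / L[0][0] = 1.
Step 2: L[1][1] = √(16) = 4.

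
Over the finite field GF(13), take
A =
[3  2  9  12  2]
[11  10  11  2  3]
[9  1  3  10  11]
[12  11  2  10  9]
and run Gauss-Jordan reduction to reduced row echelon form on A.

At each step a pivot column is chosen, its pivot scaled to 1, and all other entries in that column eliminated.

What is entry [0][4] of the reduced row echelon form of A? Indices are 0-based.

M[0][4] = 4

step 1: normalize row 0 (÷3) = (1, 5, 3, 4, 5)
  row 1: subtract 11×row0 = (0, 7, 4, 10, 0)
  row 2: subtract 9×row0 = (0, 8, 2, 0, 5)
  row 3: subtract 12×row0 = (0, 3, 5, 1, 1)
step 2: normalize row 1 (÷7) = (0, 1, 8, 7, 0)
  row 0: subtract 5×row1 = (1, 0, 2, 8, 5)
  row 2: subtract 8×row1 = (0, 0, 3, 9, 5)
  row 3: subtract 3×row1 = (0, 0, 7, 6, 1)
step 3: normalize row 2 (÷3) = (0, 0, 1, 3, 6)
  row 0: subtract 2×row2 = (1, 0, 0, 2, 6)
  row 1: subtract 8×row2 = (0, 1, 0, 9, 4)
  row 3: subtract 7×row2 = (0, 0, 0, 11, 11)
step 4: normalize row 3 (÷11) = (0, 0, 0, 1, 1)
  row 0: subtract 2×row3 = (1, 0, 0, 0, 4)
  row 1: subtract 9×row3 = (0, 1, 0, 0, 8)
  row 2: subtract 3×row3 = (0, 0, 1, 0, 3)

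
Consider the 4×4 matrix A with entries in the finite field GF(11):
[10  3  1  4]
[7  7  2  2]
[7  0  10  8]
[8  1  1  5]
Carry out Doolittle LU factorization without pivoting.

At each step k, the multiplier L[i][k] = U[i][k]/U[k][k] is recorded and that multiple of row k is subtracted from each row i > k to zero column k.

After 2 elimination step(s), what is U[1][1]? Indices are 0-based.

k=0: U[0][0]=10
  eliminate (1,0): mult=4, new row 1: (0, 6, 9, 8); set L[1][0]=4
  eliminate (2,0): mult=4, new row 2: (0, 10, 6, 3); set L[2][0]=4
  eliminate (3,0): mult=3, new row 3: (0, 3, 9, 4); set L[3][0]=3
k=1: U[1][1]=6
  eliminate (2,1): mult=9, new row 2: (0, 0, 2, 8); set L[2][1]=9
  eliminate (3,1): mult=6, new row 3: (0, 0, 10, 0); set L[3][1]=6

U[1][1] = 6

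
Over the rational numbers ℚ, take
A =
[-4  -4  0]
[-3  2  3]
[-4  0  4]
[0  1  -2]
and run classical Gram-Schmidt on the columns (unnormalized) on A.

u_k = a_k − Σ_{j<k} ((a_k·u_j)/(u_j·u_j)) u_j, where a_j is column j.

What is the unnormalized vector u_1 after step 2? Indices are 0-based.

Step 1: u_0 = a_0 = (-4, -3, -4, 0).
Step 2: u_1 = a_1 − (10/41)·u_0 = (-124/41, 112/41, 40/41, 1).

u_1 = (-124/41, 112/41, 40/41, 1)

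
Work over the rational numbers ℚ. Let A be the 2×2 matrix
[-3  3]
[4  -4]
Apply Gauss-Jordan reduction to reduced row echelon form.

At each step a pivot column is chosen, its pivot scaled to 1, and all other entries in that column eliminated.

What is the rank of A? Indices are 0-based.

rank = 1

[1] R0 /= -3  ⇒  (1, -1)
     R1 -= 4·R0  ⇒  (0, 0)
column 1 empty below row 1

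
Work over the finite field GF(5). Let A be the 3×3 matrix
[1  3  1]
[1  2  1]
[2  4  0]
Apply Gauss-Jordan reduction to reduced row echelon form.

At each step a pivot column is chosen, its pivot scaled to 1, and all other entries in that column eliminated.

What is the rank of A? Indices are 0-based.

[1] R0 /= 1  ⇒  (1, 3, 1)
     R1 -= 1·R0  ⇒  (0, 4, 0)
     R2 -= 2·R0  ⇒  (0, 3, 3)
[2] R1 /= 4  ⇒  (0, 1, 0)
     R0 -= 3·R1  ⇒  (1, 0, 1)
     R2 -= 3·R1  ⇒  (0, 0, 3)
[3] R2 /= 3  ⇒  (0, 0, 1)
     R0 -= 1·R2  ⇒  (1, 0, 0)

rank = 3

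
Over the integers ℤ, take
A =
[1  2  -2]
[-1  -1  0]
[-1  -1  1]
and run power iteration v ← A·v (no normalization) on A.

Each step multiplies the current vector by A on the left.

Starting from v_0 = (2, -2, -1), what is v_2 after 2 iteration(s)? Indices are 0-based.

v_0 = (2, -2, -1).
v_1 = A·v_0 = (0, 0, -1).
v_2 = A·v_1 = (2, 0, -1).

v_2 = (2, 0, -1)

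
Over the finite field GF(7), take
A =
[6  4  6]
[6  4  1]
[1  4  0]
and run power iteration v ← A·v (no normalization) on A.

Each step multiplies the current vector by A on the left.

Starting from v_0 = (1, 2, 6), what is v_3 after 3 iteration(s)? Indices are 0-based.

v_3 = (5, 6, 2)

v_0 = (1, 2, 6).
v_1 = A·v_0 = (1, 6, 2).
v_2 = A·v_1 = (0, 4, 4).
v_3 = A·v_2 = (5, 6, 2).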